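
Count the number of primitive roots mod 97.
There are φ(97-1) = φ(96) = 32 primitive roots modulo 97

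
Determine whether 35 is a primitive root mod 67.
35^{33} ≡ 1 (mod 67) and 33 < 66, so ord_67(35) = 33 ≠ 66 and 35 is not a primitive root.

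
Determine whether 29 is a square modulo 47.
By Euler's criterion: 29^{23} ≡ 46 mod 47. Since this equals -1 (≡ 46), 29 is not a QR.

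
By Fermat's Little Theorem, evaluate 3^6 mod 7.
By Fermat's Little Theorem, 3^{6} ≡ 1 (mod 7) since 7 is prime and gcd(3, 7) = 1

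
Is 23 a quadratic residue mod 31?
By Euler's criterion: 23^{15} ≡ 30 mod 31. Since this equals -1 (≡ 30), 23 is not a QR.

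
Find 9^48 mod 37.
Using Fermat: 9^{36} ≡ 1 mod 37. 48 ≡ 12 mod 36. So 9^{48} ≡ 9^{12} ≡ 26 mod 37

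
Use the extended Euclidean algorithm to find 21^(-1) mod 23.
Extended GCD: 21(11) + 23(-10) = 1. So 21^(-1) ≡ 11 (mod 23). Verify: 21 × 11 = 231 ≡ 1 (mod 23)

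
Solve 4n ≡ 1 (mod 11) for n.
Since 11 is prime, by Fermat 4^(-1) ≡ 4^{9} ≡ 3 (mod 11). Verify: 4 × 3 = 12 ≡ 1 (mod 11)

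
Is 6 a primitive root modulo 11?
ord_11(6) divides 10. For each prime q|10: 6^{5}≡10, 6^{2}≡3, none ≡ 1. So 6 has order 10 and is a primitive root mod 11.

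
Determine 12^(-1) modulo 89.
Since 89 is prime, by Fermat 12^(-1) ≡ 12^{87} ≡ 52 (mod 89). Verify: 12 × 52 = 624 ≡ 1 (mod 89)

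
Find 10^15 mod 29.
By repeated squaring mod 29: 10^{1}≡10, 10^{2}≡13, 10^{4}≡24, 10^{8}≡25. Then 10^{15} = 10^{8+4+2+1} ≡ 25 × 24 × 13 × 10 ≡ 19 mod 29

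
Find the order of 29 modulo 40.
Powers of 29 mod 40: 29^1≡29, 29^2≡1. ord_40(29) = 2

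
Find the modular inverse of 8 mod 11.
Since 11 is prime, by Fermat 8^(-1) ≡ 8^{9} ≡ 7 mod 11. Verify: 8 × 7 = 56 ≡ 1 mod 11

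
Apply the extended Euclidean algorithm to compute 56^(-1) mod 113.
Extended GCD: 56(-2) + 113(1) = 1. So 56^(-1) ≡ -2 ≡ 111 mod 113. Verify: 56 × 111 = 6216 ≡ 1 mod 113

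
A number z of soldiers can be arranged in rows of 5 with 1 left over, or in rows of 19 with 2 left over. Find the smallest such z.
M = 5 × 19 = 95. M₁ = 19, y₁ ≡ 4 mod 5. M₂ = 5, y₂ ≡ 4 mod 19. z = 1×19×4 + 2×5×4 ≡ 21 mod 95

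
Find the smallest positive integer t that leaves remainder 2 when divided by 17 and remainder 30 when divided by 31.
M = 17 × 31 = 527. M₁ = 31, y₁ ≡ 11 mod 17. M₂ = 17, y₂ ≡ 11 mod 31. t = 2×31×11 + 30×17×11 ≡ 495 mod 527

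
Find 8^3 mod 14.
8^{3} = 512 ≡ 8 mod 14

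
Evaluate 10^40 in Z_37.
Using Fermat: 10^{36} ≡ 1 (mod 37). 40 ≡ 4 (mod 36). So 10^{40} ≡ 10^{4} ≡ 10 (mod 37)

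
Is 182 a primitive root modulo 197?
182^{49} ≡ 1 mod 197 and 49 < 196, so ord_197(182) = 49 ≠ 196 and 182 is not a primitive root.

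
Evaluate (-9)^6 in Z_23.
By repeated squaring mod 23: (-9)^{1}≡14, (-9)^{2}≡12, (-9)^{4}≡6. Then (-9)^{6} = (-9)^{4+2} ≡ 6 × 12 ≡ 3 mod 23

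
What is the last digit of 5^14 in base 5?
By repeated squaring (mod 5): 5^{1}≡0, 5^{2}≡0, 5^{4}≡0, 5^{8}≡0. Then 5^{14} = 5^{8+4+2} ≡ 0 × 0 × 0 ≡ 0 (mod 5)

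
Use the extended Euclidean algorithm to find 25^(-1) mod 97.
Extended GCD: 25(-31) + 97(8) = 1. So 25^(-1) ≡ -31 ≡ 66 mod 97. Verify: 25 × 66 = 1650 ≡ 1 mod 97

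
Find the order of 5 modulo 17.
Powers of 5 mod 17: 5^1≡5, 5^2≡8, 5^3≡6, 5^4≡13, 5^5≡14, 5^6≡2, 5^7≡10, 5^8≡16, 5^9≡12, 5^10≡9, 5^11≡11, 5^12≡4, 5^13≡3, 5^14≡15, 5^15≡7, 5^16≡1. So the order of 5 is 16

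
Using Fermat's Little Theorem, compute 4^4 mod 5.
By Fermat's Little Theorem, 4^{4} ≡ 1 mod 5 since 5 is prime and gcd(4, 5) = 1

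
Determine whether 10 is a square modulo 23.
By Euler's criterion: 10^{11} ≡ 22 mod 23. Since this equals -1 (≡ 22), 10 is not a QR.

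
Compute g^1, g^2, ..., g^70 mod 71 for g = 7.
7^1, 7^2, ..., 7^{70} mod 71: [7, 49, 59, 58, 51, 2, 14, 27, 47, 45, 31, 4, 28, 54, 23, 19, 62, 8, 56, 37, 46, 38, 53, 16, 41, 3, 21, 5, 35, 32, 11, 6, 42, 10, 70, 64, 22, 12, 13, 20, 69, 57, 44, 24, 26, 40, 67, 43, 17, 48, 52, 9, 63, 15, 34, 25, 33, 18, 55, 30, 68, 50, 66, 36, 39, 60, 65, 29, 61, 1]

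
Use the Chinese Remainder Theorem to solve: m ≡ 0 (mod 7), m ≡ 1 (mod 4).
M = 7 × 4 = 28. M₁ = 4, y₁ ≡ 2 (mod 7). M₂ = 7, y₂ ≡ 3 (mod 4). m = 0×4×2 + 1×7×3 ≡ 21 (mod 28)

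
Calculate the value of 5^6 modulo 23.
By repeated squaring (mod 23): 5^{1}≡5, 5^{2}≡2, 5^{4}≡4. Then 5^{6} = 5^{4+2} ≡ 4 × 2 ≡ 8 (mod 23)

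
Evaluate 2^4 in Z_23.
2^{4} = 16 ≡ 16 mod 23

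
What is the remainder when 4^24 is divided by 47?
By repeated squaring mod 47: 4^{1}≡4, 4^{2}≡16, 4^{4}≡21, 4^{8}≡18, 4^{16}≡42. Then 4^{24} = 4^{16+8} ≡ 42 × 18 ≡ 4 mod 47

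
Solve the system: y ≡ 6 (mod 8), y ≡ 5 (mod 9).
M = 8 × 9 = 72. M₁ = 9, y₁ ≡ 1 (mod 8). M₂ = 8, y₂ ≡ 8 (mod 9). y = 6×9×1 + 5×8×8 ≡ 14 (mod 72)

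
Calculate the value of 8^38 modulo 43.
By repeated squaring mod 43: 8^{1}≡8, 8^{2}≡21, 8^{4}≡11, 8^{8}≡35, 8^{16}≡21, 8^{32}≡11. Then 8^{38} = 8^{32+4+2} ≡ 11 × 11 × 21 ≡ 4 mod 43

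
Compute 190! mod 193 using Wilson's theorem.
(192)! = (190)! × (191) × (192) ≡ -1 mod 193. So (190)! ≡ -1 × [(192)(191)]^(-1) ≡ 96 mod 193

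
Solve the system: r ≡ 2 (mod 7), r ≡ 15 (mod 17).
M = 7 × 17 = 119. M₁ = 17, y₁ ≡ 5 (mod 7). M₂ = 7, y₂ ≡ 5 (mod 17). r = 2×17×5 + 15×7×5 ≡ 100 (mod 119)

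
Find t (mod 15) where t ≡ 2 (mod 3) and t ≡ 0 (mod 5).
M = 3 × 5 = 15. M₁ = 5, y₁ ≡ 2 (mod 3). M₂ = 3, y₂ ≡ 2 (mod 5). t = 2×5×2 + 0×3×2 ≡ 5 (mod 15)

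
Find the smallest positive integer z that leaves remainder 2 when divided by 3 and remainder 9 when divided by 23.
M = 3 × 23 = 69. M₁ = 23, y₁ ≡ 2 (mod 3). M₂ = 3, y₂ ≡ 8 (mod 23). z = 2×23×2 + 9×3×8 ≡ 32 (mod 69)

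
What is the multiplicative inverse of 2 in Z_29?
Since 29 is prime, by Fermat 2^(-1) ≡ 2^{27} ≡ 15 mod 29. Verify: 2 × 15 = 30 ≡ 1 mod 29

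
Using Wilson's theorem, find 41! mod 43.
(42)! = (41)! × (42) ≡ -1 (mod 43). So (41)! ≡ -1 × (42)^(-1) ≡ (-1)×(-1) = 1 (mod 43)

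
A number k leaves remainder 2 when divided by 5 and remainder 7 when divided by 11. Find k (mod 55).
M = 5 × 11 = 55. M₁ = 11, y₁ ≡ 1 (mod 5). M₂ = 5, y₂ ≡ 9 (mod 11). k = 2×11×1 + 7×5×9 ≡ 7 (mod 55)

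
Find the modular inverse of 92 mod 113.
Since 113 is prime, by Fermat 92^(-1) ≡ 92^{111} ≡ 43 mod 113. Verify: 92 × 43 = 3956 ≡ 1 mod 113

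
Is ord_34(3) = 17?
Powers of 3 mod 34: 3^1≡3, 3^2≡9, 3^3≡27, 3^4≡13, 3^5≡5, 3^6≡15, 3^7≡11, 3^8≡33, 3^9≡31, 3^10≡25, 3^11≡7, 3^12≡21, 3^13≡29, 3^14≡19, 3^15≡23, 3^16≡1. Already 3^16≡1, so the order is 16 < 17. No, the actual order is 16.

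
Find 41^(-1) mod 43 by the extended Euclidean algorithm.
Extended GCD: 41(21) + 43(-20) = 1. So 41^(-1) ≡ 21 mod 43. Verify: 41 × 21 = 861 ≡ 1 mod 43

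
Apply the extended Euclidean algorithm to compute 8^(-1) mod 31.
Extended GCD: 8(4) + 31(-1) = 1. So 8^(-1) ≡ 4 (mod 31). Verify: 8 × 4 = 32 ≡ 1 (mod 31)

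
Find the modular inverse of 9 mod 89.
Since 89 is prime, by Fermat 9^(-1) ≡ 9^{87} ≡ 10 mod 89. Verify: 9 × 10 = 90 ≡ 1 mod 89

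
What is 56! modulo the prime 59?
(58)! = (56)! × (57) × (58) ≡ -1 mod 59. So (56)! ≡ -1 × [(58)(57)]^(-1) ≡ 29 mod 59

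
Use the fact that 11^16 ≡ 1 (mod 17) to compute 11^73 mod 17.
By Fermat: 11^{16} ≡ 1 (mod 17). 73 = 4×16 + 9. So 11^{73} ≡ 11^{9} ≡ 6 (mod 17)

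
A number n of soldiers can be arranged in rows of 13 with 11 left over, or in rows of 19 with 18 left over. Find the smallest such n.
M = 13 × 19 = 247. M₁ = 19, y₁ ≡ 11 mod 13. M₂ = 13, y₂ ≡ 3 mod 19. n = 11×19×11 + 18×13×3 ≡ 37 mod 247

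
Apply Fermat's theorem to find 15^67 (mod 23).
By Fermat: 15^{22} ≡ 1 (mod 23). 67 = 3×22 + 1. So 15^{67} ≡ 15^{1} ≡ 15 (mod 23)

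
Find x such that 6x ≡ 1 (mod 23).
Since 23 is prime, by Fermat 6^(-1) ≡ 6^{21} ≡ 4 (mod 23). Verify: 6 × 4 = 24 ≡ 1 (mod 23)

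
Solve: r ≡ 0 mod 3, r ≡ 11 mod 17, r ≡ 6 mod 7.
M = 3 × 17 × 7 = 357. M₁ = 119, y₁ ≡ 2 mod 3. M₂ = 21, y₂ ≡ 13 mod 17. M₃ = 51, y₃ ≡ 4 mod 7. r = 0×119×2 + 11×21×13 + 6×51×4 ≡ 300 mod 357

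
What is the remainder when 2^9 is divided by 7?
Using Fermat: 2^{6} ≡ 1 mod 7. 9 ≡ 3 mod 6. So 2^{9} ≡ 2^{3} ≡ 1 mod 7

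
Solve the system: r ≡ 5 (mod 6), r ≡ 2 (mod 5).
M = 6 × 5 = 30. M₁ = 5, y₁ ≡ 5 (mod 6). M₂ = 6, y₂ ≡ 1 (mod 5). r = 5×5×5 + 2×6×1 ≡ 17 (mod 30)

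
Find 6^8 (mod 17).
By repeated squaring (mod 17): 6^{1}≡6, 6^{2}≡2, 6^{4}≡4, 6^{8}≡16. So 6^{8} ≡ 16 (mod 17)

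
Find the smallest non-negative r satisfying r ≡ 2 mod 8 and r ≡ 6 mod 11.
M = 8 × 11 = 88. M₁ = 11, y₁ ≡ 3 mod 8. M₂ = 8, y₂ ≡ 7 mod 11. r = 2×11×3 + 6×8×7 ≡ 50 mod 88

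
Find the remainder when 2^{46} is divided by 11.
By Fermat: 2^{10} ≡ 1 (mod 11). 46 = 4×10 + 6. So 2^{46} ≡ 2^{6} ≡ 9 (mod 11)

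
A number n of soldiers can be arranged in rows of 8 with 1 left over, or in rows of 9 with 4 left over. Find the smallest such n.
M = 8 × 9 = 72. M₁ = 9, y₁ ≡ 1 (mod 8). M₂ = 8, y₂ ≡ 8 (mod 9). n = 1×9×1 + 4×8×8 ≡ 49 (mod 72)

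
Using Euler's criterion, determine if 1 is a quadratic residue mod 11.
By Euler's criterion: 1^{5} ≡ 1 mod 11. Since this equals 1, 1 is a QR.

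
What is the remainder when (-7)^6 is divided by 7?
By repeated squaring (mod 7): (-7)^{1}≡0, (-7)^{2}≡0, (-7)^{4}≡0. Then (-7)^{6} = (-7)^{4+2} ≡ 0 × 0 ≡ 0 (mod 7)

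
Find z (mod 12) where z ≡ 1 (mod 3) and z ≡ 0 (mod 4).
M = 3 × 4 = 12. M₁ = 4, y₁ ≡ 1 (mod 3). M₂ = 3, y₂ ≡ 3 (mod 4). z = 1×4×1 + 0×3×3 ≡ 4 (mod 12)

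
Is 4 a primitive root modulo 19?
4^{9} ≡ 1 mod 19 and 9 < 18, so ord_19(4) = 9 ≠ 18 and 4 is not a primitive root.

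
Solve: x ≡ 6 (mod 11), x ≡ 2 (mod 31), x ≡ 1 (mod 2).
M = 11 × 31 × 2 = 682. M₁ = 62, y₁ ≡ 8 (mod 11). M₂ = 22, y₂ ≡ 24 (mod 31). M₃ = 341, y₃ ≡ 1 (mod 2). x = 6×62×8 + 2×22×24 + 1×341×1 ≡ 281 (mod 682)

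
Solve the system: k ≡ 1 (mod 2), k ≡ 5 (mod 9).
M = 2 × 9 = 18. M₁ = 9, y₁ ≡ 1 (mod 2). M₂ = 2, y₂ ≡ 5 (mod 9). k = 1×9×1 + 5×2×5 ≡ 5 (mod 18)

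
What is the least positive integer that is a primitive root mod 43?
g = 3. Powers: [3, 9, 27, 38, 28, 41, ...] generates all 42 non-zero residues.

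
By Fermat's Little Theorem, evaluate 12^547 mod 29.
By Fermat: 12^{28} ≡ 1 mod 29. 547 ≡ 15 mod 28. So 12^{547} ≡ 12^{15} ≡ 17 mod 29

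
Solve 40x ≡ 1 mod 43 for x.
Since 43 is prime, by Fermat 40^(-1) ≡ 40^{41} ≡ 14 mod 43. Verify: 40 × 14 = 560 ≡ 1 mod 43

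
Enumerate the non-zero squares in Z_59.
Squares in Z_59*: {1, 3, 4, 5, 7, 9, 12, 15, 16, 17, 19, 20, 21, 22, 25, 26, 27, 28, 29, 35, 36, 41, 45, 46, 48, 49, 51, 53, 57}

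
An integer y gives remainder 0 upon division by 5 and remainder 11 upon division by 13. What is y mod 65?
M = 5 × 13 = 65. M₁ = 13, y₁ ≡ 2 mod 5. M₂ = 5, y₂ ≡ 8 mod 13. y = 0×13×2 + 11×5×8 ≡ 50 mod 65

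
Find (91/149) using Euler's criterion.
(91/149) = 91^{74} mod 149 = -1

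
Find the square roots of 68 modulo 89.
The square roots of 68 mod 89 are 35 and 54. Verify: 35² = 1225 ≡ 68 mod 89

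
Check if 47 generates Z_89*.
47^{44} ≡ 1 (mod 89) and 44 < 88, so ord_89(47) = 44 ≠ 88 and 47 is not a primitive root.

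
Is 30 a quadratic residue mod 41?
By Euler's criterion: 30^{20} ≡ 40 mod 41. Since this equals -1 (≡ 40), 30 is not a QR.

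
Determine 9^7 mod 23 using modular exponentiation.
By repeated squaring (mod 23): 9^{1}≡9, 9^{2}≡12, 9^{4}≡6. Then 9^{7} = 9^{4+2+1} ≡ 6 × 12 × 9 ≡ 4 (mod 23)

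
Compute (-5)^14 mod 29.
By repeated squaring mod 29: (-5)^{1}≡24, (-5)^{2}≡25, (-5)^{4}≡16, (-5)^{8}≡24. Then (-5)^{14} = (-5)^{8+4+2} ≡ 24 × 16 × 25 ≡ 1 mod 29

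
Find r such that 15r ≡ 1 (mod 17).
Since 17 is prime, by Fermat 15^(-1) ≡ 15^{15} ≡ 8 (mod 17). Verify: 15 × 8 = 120 ≡ 1 (mod 17)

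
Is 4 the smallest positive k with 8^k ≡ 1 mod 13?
Powers of 8 mod 13: 8^1≡8, 8^2≡12, 8^3≡5, 8^4≡1. First k with 8^k≡1 is k=4. Yes, ord_13(8) = 4.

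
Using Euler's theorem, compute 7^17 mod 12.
By Euler: 7^{4} ≡ 1 (mod 12) since gcd(7, 12) = 1. 17 = 4×4 + 1. So 7^{17} ≡ 7^{1} ≡ 7 (mod 12)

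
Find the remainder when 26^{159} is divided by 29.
By Fermat: 26^{28} ≡ 1 (mod 29). 159 = 5×28 + 19. So 26^{159} ≡ 26^{19} ≡ 11 (mod 29)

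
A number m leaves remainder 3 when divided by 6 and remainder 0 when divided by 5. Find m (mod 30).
M = 6 × 5 = 30. M₁ = 5, y₁ ≡ 5 (mod 6). M₂ = 6, y₂ ≡ 1 (mod 5). m = 3×5×5 + 0×6×1 ≡ 15 (mod 30)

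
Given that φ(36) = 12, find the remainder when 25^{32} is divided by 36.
By Euler: 25^{12} ≡ 1 mod 36 since gcd(25, 36) = 1. 32 = 2×12 + 8. So 25^{32} ≡ 25^{8} ≡ 13 mod 36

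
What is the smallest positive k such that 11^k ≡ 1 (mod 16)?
Powers of 11 mod 16: 11^1≡11, 11^2≡9, 11^3≡3, 11^4≡1. So the order of 11 is 4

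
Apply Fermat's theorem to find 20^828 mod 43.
By Fermat: 20^{42} ≡ 1 mod 43. 828 ≡ 30 mod 42. So 20^{828} ≡ 20^{30} ≡ 35 mod 43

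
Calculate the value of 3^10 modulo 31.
By repeated squaring mod 31: 3^{1}≡3, 3^{2}≡9, 3^{4}≡19, 3^{8}≡20. Then 3^{10} = 3^{8+2} ≡ 20 × 9 ≡ 25 mod 31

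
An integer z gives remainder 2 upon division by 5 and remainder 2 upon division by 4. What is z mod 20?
M = 5 × 4 = 20. M₁ = 4, y₁ ≡ 4 mod 5. M₂ = 5, y₂ ≡ 1 mod 4. z = 2×4×4 + 2×5×1 ≡ 2 mod 20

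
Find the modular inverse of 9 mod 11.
Since 11 is prime, by Fermat 9^(-1) ≡ 9^{9} ≡ 5 mod 11. Verify: 9 × 5 = 45 ≡ 1 mod 11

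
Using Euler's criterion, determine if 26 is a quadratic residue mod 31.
By Euler's criterion: 26^{15} ≡ 30 (mod 31). Since this equals -1 (≡ 30), 26 is not a QR.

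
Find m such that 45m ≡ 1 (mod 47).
Since 47 is prime, by Fermat 45^(-1) ≡ 45^{45} ≡ 23 (mod 47). Verify: 45 × 23 = 1035 ≡ 1 (mod 47)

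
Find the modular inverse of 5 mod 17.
Since 17 is prime, by Fermat 5^(-1) ≡ 5^{15} ≡ 7 (mod 17). Verify: 5 × 7 = 35 ≡ 1 (mod 17)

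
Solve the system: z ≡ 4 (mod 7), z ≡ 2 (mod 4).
M = 7 × 4 = 28. M₁ = 4, y₁ ≡ 2 (mod 7). M₂ = 7, y₂ ≡ 3 (mod 4). z = 4×4×2 + 2×7×3 ≡ 18 (mod 28)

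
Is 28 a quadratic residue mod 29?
By Euler's criterion: 28^{14} ≡ 1 (mod 29). Since this equals 1, 28 is a QR.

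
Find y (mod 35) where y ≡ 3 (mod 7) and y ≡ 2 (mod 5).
M = 7 × 5 = 35. M₁ = 5, y₁ ≡ 3 (mod 7). M₂ = 7, y₂ ≡ 3 (mod 5). y = 3×5×3 + 2×7×3 ≡ 17 (mod 35)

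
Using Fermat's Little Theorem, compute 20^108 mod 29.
By Fermat: 20^{28} ≡ 1 (mod 29). 108 = 3×28 + 24. So 20^{108} ≡ 20^{24} ≡ 25 (mod 29)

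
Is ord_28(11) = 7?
Powers of 11 mod 28: 11^1≡11, 11^2≡9, 11^3≡15, 11^4≡25, 11^5≡23, 11^6≡1. Already 11^6≡1, so the order is 6 < 7. No, the actual order is 6.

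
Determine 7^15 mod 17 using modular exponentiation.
By repeated squaring mod 17: 7^{1}≡7, 7^{2}≡15, 7^{4}≡4, 7^{8}≡16. Then 7^{15} = 7^{8+4+2+1} ≡ 16 × 4 × 15 × 7 ≡ 5 mod 17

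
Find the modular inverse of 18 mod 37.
Since 37 is prime, by Fermat 18^(-1) ≡ 18^{35} ≡ 35 mod 37. Verify: 18 × 35 = 630 ≡ 1 mod 37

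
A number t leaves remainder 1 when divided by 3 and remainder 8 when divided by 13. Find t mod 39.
M = 3 × 13 = 39. M₁ = 13, y₁ ≡ 1 mod 3. M₂ = 3, y₂ ≡ 9 mod 13. t = 1×13×1 + 8×3×9 ≡ 34 mod 39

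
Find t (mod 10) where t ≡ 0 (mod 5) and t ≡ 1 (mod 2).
M = 5 × 2 = 10. M₁ = 2, y₁ ≡ 3 (mod 5). M₂ = 5, y₂ ≡ 1 (mod 2). t = 0×2×3 + 1×5×1 ≡ 5 (mod 10)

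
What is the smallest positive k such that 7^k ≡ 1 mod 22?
Powers of 7 mod 22: 7^1≡7, 7^2≡5, 7^3≡13, 7^4≡3, 7^5≡21, 7^6≡15, 7^7≡17, 7^8≡9, 7^9≡19, 7^10≡1. Order = 10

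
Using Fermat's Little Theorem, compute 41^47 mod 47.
By Fermat: 41^{46} ≡ 1 (mod 47). So 41^{47} = 41^{46} · 41^{1} ≡ 41^{1} ≡ 41 (mod 47)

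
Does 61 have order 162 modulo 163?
61^{27} ≡ 1 (mod 163) and 27 < 162, so ord_163(61) = 27 ≠ 162 and 61 is not a primitive root.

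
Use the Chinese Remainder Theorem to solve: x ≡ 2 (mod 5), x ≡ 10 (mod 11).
M = 5 × 11 = 55. M₁ = 11, y₁ ≡ 1 (mod 5). M₂ = 5, y₂ ≡ 9 (mod 11). x = 2×11×1 + 10×5×9 ≡ 32 (mod 55)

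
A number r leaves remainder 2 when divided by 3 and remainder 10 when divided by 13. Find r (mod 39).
M = 3 × 13 = 39. M₁ = 13, y₁ ≡ 1 (mod 3). M₂ = 3, y₂ ≡ 9 (mod 13). r = 2×13×1 + 10×3×9 ≡ 23 (mod 39)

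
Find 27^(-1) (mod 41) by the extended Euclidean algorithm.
Extended GCD: 27(-3) + 41(2) = 1. So 27^(-1) ≡ -3 ≡ 38 (mod 41). Verify: 27 × 38 = 1026 ≡ 1 (mod 41)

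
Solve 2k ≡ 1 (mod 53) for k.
Since 53 is prime, by Fermat 2^(-1) ≡ 2^{51} ≡ 27 (mod 53). Verify: 2 × 27 = 54 ≡ 1 (mod 53)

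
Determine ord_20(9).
Powers of 9 mod 20: 9^1≡9, 9^2≡1. ord_20(9) = 2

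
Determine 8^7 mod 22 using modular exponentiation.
By repeated squaring mod 22: 8^{1}≡8, 8^{2}≡20, 8^{4}≡4. Then 8^{7} = 8^{4+2+1} ≡ 4 × 20 × 8 ≡ 2 mod 22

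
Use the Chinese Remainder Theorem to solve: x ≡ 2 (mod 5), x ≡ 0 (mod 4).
M = 5 × 4 = 20. M₁ = 4, y₁ ≡ 4 (mod 5). M₂ = 5, y₂ ≡ 1 (mod 4). x = 2×4×4 + 0×5×1 ≡ 12 (mod 20)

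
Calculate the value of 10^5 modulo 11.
By repeated squaring (mod 11): 10^{1}≡10, 10^{2}≡1, 10^{4}≡1. Then 10^{5} = 10^{4+1} ≡ 1 × 10 ≡ 10 (mod 11)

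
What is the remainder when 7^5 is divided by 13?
By repeated squaring mod 13: 7^{1}≡7, 7^{2}≡10, 7^{4}≡9. Then 7^{5} = 7^{4+1} ≡ 9 × 7 ≡ 11 mod 13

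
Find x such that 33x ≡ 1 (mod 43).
Since 43 is prime, by Fermat 33^(-1) ≡ 33^{41} ≡ 30 (mod 43). Verify: 33 × 30 = 990 ≡ 1 (mod 43)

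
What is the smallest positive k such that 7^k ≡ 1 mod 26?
Powers of 7 mod 26: 7^1≡7, 7^2≡23, 7^3≡5, 7^4≡9, 7^5≡11, 7^6≡25, 7^7≡19, 7^8≡3, 7^9≡21, 7^10≡17, 7^11≡15, 7^12≡1. So the order of 7 is 12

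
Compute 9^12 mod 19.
By repeated squaring mod 19: 9^{1}≡9, 9^{2}≡5, 9^{4}≡6, 9^{8}≡17. Then 9^{12} = 9^{8+4} ≡ 17 × 6 ≡ 7 mod 19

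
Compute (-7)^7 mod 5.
Using Fermat: (-7)^{4} ≡ 1 mod 5. 7 ≡ 3 mod 4. So (-7)^{7} ≡ (-7)^{3} ≡ 2 mod 5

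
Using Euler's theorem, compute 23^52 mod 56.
By Euler: 23^{24} ≡ 1 mod 56 since gcd(23, 56) = 1. 52 = 2×24 + 4. So 23^{52} ≡ 23^{4} ≡ 9 mod 56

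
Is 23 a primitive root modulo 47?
ord_47(23) divides 46. For each prime q|46: 23^{23}≡46, 23^{2}≡12, none ≡ 1. So 23 has order 46 and is a primitive root mod 47.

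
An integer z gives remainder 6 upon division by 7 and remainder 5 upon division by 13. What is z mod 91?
M = 7 × 13 = 91. M₁ = 13, y₁ ≡ 6 mod 7. M₂ = 7, y₂ ≡ 2 mod 13. z = 6×13×6 + 5×7×2 ≡ 83 mod 91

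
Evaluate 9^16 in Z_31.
By repeated squaring mod 31: 9^{1}≡9, 9^{2}≡19, 9^{4}≡20, 9^{8}≡28, 9^{16}≡9. So 9^{16} ≡ 9 mod 31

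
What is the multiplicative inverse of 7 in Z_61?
Since 61 is prime, by Fermat 7^(-1) ≡ 7^{59} ≡ 35 (mod 61). Verify: 7 × 35 = 245 ≡ 1 (mod 61)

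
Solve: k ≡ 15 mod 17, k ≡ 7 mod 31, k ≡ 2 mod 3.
M = 17 × 31 × 3 = 1581. M₁ = 93, y₁ ≡ 15 mod 17. M₂ = 51, y₂ ≡ 14 mod 31. M₃ = 527, y₃ ≡ 2 mod 3. k = 15×93×15 + 7×51×14 + 2×527×2 ≡ 1154 mod 1581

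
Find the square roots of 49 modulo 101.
The square roots of 49 mod 101 are 94 and 7. Verify: 94² = 8836 ≡ 49 mod 101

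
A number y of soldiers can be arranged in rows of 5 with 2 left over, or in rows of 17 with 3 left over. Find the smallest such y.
M = 5 × 17 = 85. M₁ = 17, y₁ ≡ 3 mod 5. M₂ = 5, y₂ ≡ 7 mod 17. y = 2×17×3 + 3×5×7 ≡ 37 mod 85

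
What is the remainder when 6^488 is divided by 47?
Using Fermat: 6^{46} ≡ 1 mod 47. 488 ≡ 28 mod 46. So 6^{488} ≡ 6^{28} ≡ 21 mod 47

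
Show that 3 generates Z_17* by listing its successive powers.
3^1, 3^2, ..., 3^{16} mod 17: [3, 9, 10, 13, 5, 15, 11, 16, 14, 8, 7, 4, 12, 2, 6, 1]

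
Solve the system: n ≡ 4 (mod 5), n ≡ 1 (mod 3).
M = 5 × 3 = 15. M₁ = 3, y₁ ≡ 2 (mod 5). M₂ = 5, y₂ ≡ 2 (mod 3). n = 4×3×2 + 1×5×2 ≡ 4 (mod 15)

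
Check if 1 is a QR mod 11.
By Euler's criterion: 1^{5} ≡ 1 mod 11. Since this equals 1, 1 is a QR.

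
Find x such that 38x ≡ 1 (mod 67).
Since 67 is prime, by Fermat 38^(-1) ≡ 38^{65} ≡ 30 (mod 67). Verify: 38 × 30 = 1140 ≡ 1 (mod 67)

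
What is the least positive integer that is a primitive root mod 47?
g = 5. Powers: [5, 25, 31, 14, 23, 21, ...] generates all 46 non-zero residues.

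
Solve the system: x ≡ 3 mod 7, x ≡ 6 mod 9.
M = 7 × 9 = 63. M₁ = 9, y₁ ≡ 4 mod 7. M₂ = 7, y₂ ≡ 4 mod 9. x = 3×9×4 + 6×7×4 ≡ 24 mod 63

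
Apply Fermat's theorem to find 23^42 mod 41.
By Fermat: 23^{40} ≡ 1 mod 41. So 23^{42} = 23^{40} · 23^{2} ≡ 23^{2} ≡ 37 mod 41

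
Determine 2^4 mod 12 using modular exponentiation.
2^{4} = 16 ≡ 4 mod 12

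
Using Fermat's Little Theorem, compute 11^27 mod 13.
By Fermat: 11^{12} ≡ 1 mod 13. 27 = 2×12 + 3. So 11^{27} ≡ 11^{3} ≡ 5 mod 13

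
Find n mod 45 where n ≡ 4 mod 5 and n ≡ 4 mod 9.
M = 5 × 9 = 45. M₁ = 9, y₁ ≡ 4 mod 5. M₂ = 5, y₂ ≡ 2 mod 9. n = 4×9×4 + 4×5×2 ≡ 4 mod 45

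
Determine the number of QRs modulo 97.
Exactly half the non-zero residues mod a prime are QRs: (97-1)/2 = 48.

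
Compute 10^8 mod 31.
By repeated squaring mod 31: 10^{1}≡10, 10^{2}≡7, 10^{4}≡18, 10^{8}≡14. So 10^{8} ≡ 14 mod 31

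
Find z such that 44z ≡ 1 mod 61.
Since 61 is prime, by Fermat 44^(-1) ≡ 44^{59} ≡ 43 mod 61. Verify: 44 × 43 = 1892 ≡ 1 mod 61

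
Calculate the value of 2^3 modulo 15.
2^{3} = 8 ≡ 8 (mod 15)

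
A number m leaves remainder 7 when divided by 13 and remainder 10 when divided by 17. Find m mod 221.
M = 13 × 17 = 221. M₁ = 17, y₁ ≡ 10 mod 13. M₂ = 13, y₂ ≡ 4 mod 17. m = 7×17×10 + 10×13×4 ≡ 163 mod 221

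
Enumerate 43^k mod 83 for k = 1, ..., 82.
43^1, 43^2, ..., 43^{82} mod 83: [43, 23, 76, 31, 5, 49, 32, 48, 72, 25, 79, 77, 74, 28, 42, 63, 53, 38, 57, 44, 66, 16, 24, 36, 54, 81, 80, 37, 14, 21, 73, 68, 19, 70, 22, 33, 8, 12, 18, 27, 82, 40, 60, 7, 52, 78, 34, 51, 35, 11, 58, 4, 6, 9, 55, 41, 20, 30, 45, 26, 39, 17, 67, 59, 47, 29, 2, 3, 46, 69, 62, 10, 15, 64, 13, 61, 50, 75, 71, 65, 56, 1]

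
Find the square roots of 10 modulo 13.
The square roots of 10 mod 13 are 7 and 6. Verify: 7² = 49 ≡ 10 mod 13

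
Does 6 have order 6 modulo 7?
6^{2} ≡ 1 mod 7 and 2 < 6, so ord_7(6) = 2 ≠ 6 and 6 is not a primitive root.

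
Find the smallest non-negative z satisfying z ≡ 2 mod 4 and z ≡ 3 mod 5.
M = 4 × 5 = 20. M₁ = 5, y₁ ≡ 1 mod 4. M₂ = 4, y₂ ≡ 4 mod 5. z = 2×5×1 + 3×4×4 ≡ 18 mod 20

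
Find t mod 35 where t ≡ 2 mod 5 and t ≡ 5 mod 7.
M = 5 × 7 = 35. M₁ = 7, y₁ ≡ 3 mod 5. M₂ = 5, y₂ ≡ 3 mod 7. t = 2×7×3 + 5×5×3 ≡ 12 mod 35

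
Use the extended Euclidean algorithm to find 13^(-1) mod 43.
Extended GCD: 13(10) + 43(-3) = 1. So 13^(-1) ≡ 10 (mod 43). Verify: 13 × 10 = 130 ≡ 1 (mod 43)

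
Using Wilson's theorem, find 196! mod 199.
(198)! = (196)! × (197) × (198) ≡ -1 (mod 199). So (196)! ≡ -1 × [(198)(197)]^(-1) ≡ 99 (mod 199)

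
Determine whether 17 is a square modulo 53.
By Euler's criterion: 17^{26} ≡ 1 (mod 53). Since this equals 1, 17 is a QR.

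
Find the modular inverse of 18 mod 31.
Since 31 is prime, by Fermat 18^(-1) ≡ 18^{29} ≡ 19 (mod 31). Verify: 18 × 19 = 342 ≡ 1 (mod 31)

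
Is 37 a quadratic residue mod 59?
By Euler's criterion: 37^{29} ≡ 58 (mod 59). Since this equals -1 (≡ 58), 37 is not a QR.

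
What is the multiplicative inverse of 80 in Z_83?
Since 83 is prime, by Fermat 80^(-1) ≡ 80^{81} ≡ 55 (mod 83). Verify: 80 × 55 = 4400 ≡ 1 (mod 83)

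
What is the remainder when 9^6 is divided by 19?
By repeated squaring (mod 19): 9^{1}≡9, 9^{2}≡5, 9^{4}≡6. Then 9^{6} = 9^{4+2} ≡ 6 × 5 ≡ 11 (mod 19)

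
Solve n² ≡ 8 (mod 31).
The square roots of 8 mod 31 are 16 and 15. Verify: 16² = 256 ≡ 8 (mod 31)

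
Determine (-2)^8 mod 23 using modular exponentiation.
By repeated squaring (mod 23): (-2)^{1}≡21, (-2)^{2}≡4, (-2)^{4}≡16, (-2)^{8}≡3. So (-2)^{8} ≡ 3 (mod 23)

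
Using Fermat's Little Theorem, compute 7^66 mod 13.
By Fermat: 7^{12} ≡ 1 (mod 13). 66 = 5×12 + 6. So 7^{66} ≡ 7^{6} ≡ 12 (mod 13)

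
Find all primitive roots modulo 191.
There are φ(190) = 72 primitive roots mod 191: {19, 21, 22, 28, 29, 33, 35, 42, 44, 47, 53, 56, 57, 58, 61, 62, 63, 71, 73, 74, 76, 83, 87, 88, 89, 91, 93, 94, 95, 99, 101, 105, 106, 110, 111, 112, 113, 114, 116, 119, 123, 124, 126, 127, 131, 132, 137, 140, 141, 143, 145, 146, 148, 151, 157, 164, 165, 167, 168, 171, 173, 174, 175, 176, 178, 179, 181, 182, 183, 187, 188, 189}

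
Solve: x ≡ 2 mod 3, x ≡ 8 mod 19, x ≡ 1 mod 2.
M = 3 × 19 × 2 = 114. M₁ = 38, y₁ ≡ 2 mod 3. M₂ = 6, y₂ ≡ 16 mod 19. M₃ = 57, y₃ ≡ 1 mod 2. x = 2×38×2 + 8×6×16 + 1×57×1 ≡ 65 mod 114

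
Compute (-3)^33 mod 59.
By repeated squaring mod 59: (-3)^{1}≡56, (-3)^{2}≡9, (-3)^{4}≡22, (-3)^{8}≡12, (-3)^{16}≡26, (-3)^{32}≡27. Then (-3)^{33} = (-3)^{32+1} ≡ 27 × 56 ≡ 37 mod 59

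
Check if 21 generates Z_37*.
21^{18} ≡ 1 (mod 37) and 18 < 36, so ord_37(21) = 18 ≠ 36 and 21 is not a primitive root.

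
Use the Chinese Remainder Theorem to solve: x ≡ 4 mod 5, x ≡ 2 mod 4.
M = 5 × 4 = 20. M₁ = 4, y₁ ≡ 4 mod 5. M₂ = 5, y₂ ≡ 1 mod 4. x = 4×4×4 + 2×5×1 ≡ 14 mod 20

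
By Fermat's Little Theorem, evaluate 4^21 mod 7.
By Fermat: 4^{6} ≡ 1 (mod 7). 21 = 3×6 + 3. So 4^{21} ≡ 4^{3} ≡ 1 (mod 7)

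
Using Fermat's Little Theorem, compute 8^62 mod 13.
By Fermat: 8^{12} ≡ 1 (mod 13). 62 = 5×12 + 2. So 8^{62} ≡ 8^{2} ≡ 12 (mod 13)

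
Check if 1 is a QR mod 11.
By Euler's criterion: 1^{5} ≡ 1 (mod 11). Since this equals 1, 1 is a QR.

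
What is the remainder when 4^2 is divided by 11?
4^{2} = 16 ≡ 5 mod 11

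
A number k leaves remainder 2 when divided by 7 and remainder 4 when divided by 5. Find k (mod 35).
M = 7 × 5 = 35. M₁ = 5, y₁ ≡ 3 (mod 7). M₂ = 7, y₂ ≡ 3 (mod 5). k = 2×5×3 + 4×7×3 ≡ 9 (mod 35)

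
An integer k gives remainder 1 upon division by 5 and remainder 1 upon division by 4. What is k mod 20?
M = 5 × 4 = 20. M₁ = 4, y₁ ≡ 4 mod 5. M₂ = 5, y₂ ≡ 1 mod 4. k = 1×4×4 + 1×5×1 ≡ 1 mod 20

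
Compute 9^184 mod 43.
Using Fermat: 9^{42} ≡ 1 mod 43. 184 ≡ 16 mod 42. So 9^{184} ≡ 9^{16} ≡ 13 mod 43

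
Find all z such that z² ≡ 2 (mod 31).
The square roots of 2 mod 31 are 8 and 23. Verify: 8² = 64 ≡ 2 (mod 31)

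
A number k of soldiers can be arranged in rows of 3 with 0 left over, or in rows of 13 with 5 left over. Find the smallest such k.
M = 3 × 13 = 39. M₁ = 13, y₁ ≡ 1 (mod 3). M₂ = 3, y₂ ≡ 9 (mod 13). k = 0×13×1 + 5×3×9 ≡ 18 (mod 39)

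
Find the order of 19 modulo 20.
Powers of 19 mod 20: 19^1≡19, 19^2≡1. ord_20(19) = 2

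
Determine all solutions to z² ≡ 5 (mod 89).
The square roots of 5 mod 89 are 70 and 19. Verify: 70² = 4900 ≡ 5 (mod 89)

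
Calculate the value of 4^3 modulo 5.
4^{3} = 64 ≡ 4 (mod 5)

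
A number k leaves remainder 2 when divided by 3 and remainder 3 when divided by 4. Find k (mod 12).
M = 3 × 4 = 12. M₁ = 4, y₁ ≡ 1 (mod 3). M₂ = 3, y₂ ≡ 3 (mod 4). k = 2×4×1 + 3×3×3 ≡ 11 (mod 12)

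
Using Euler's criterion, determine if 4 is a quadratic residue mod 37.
By Euler's criterion: 4^{18} ≡ 1 mod 37. Since this equals 1, 4 is a QR.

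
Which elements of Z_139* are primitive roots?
There are φ(138) = 44 primitive roots mod 139: {2, 3, 12, 15, 17, 18, 19, 21, 22, 26, 32, 40, 50, 53, 56, 58, 61, 68, 70, 72, 73, 85, 88, 90, 92, 93, 98, 101, 102, 104, 108, 109, 110, 111, 114, 115, 119, 123, 126, 128, 130, 132, 134, 135}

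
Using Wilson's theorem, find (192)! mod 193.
By Wilson's theorem, (192)! ≡ -1 ≡ 192 (mod 193)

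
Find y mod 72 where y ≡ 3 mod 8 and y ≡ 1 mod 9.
M = 8 × 9 = 72. M₁ = 9, y₁ ≡ 1 mod 8. M₂ = 8, y₂ ≡ 8 mod 9. y = 3×9×1 + 1×8×8 ≡ 19 mod 72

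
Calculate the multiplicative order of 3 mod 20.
Powers of 3 mod 20: 3^1≡3, 3^2≡9, 3^3≡7, 3^4≡1. ord_20(3) = 4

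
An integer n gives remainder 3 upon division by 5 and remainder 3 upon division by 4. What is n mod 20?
M = 5 × 4 = 20. M₁ = 4, y₁ ≡ 4 mod 5. M₂ = 5, y₂ ≡ 1 mod 4. n = 3×4×4 + 3×5×1 ≡ 3 mod 20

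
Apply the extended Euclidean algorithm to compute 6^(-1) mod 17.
Extended GCD: 6(3) + 17(-1) = 1. So 6^(-1) ≡ 3 mod 17. Verify: 6 × 3 = 18 ≡ 1 mod 17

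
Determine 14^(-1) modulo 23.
Since 23 is prime, by Fermat 14^(-1) ≡ 14^{21} ≡ 5 mod 23. Verify: 14 × 5 = 70 ≡ 1 mod 23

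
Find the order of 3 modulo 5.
Powers of 3 mod 5: 3^1≡3, 3^2≡4, 3^3≡2, 3^4≡1. ord_5(3) = 4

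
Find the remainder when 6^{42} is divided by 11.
By Fermat: 6^{10} ≡ 1 mod 11. 42 = 4×10 + 2. So 6^{42} ≡ 6^{2} ≡ 3 mod 11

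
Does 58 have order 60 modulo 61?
58^{5} ≡ 1 (mod 61) and 5 < 60, so ord_61(58) = 5 ≠ 60 and 58 is not a primitive root.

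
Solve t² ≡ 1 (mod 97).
The square roots of 1 mod 97 are 1 and 96. Verify: 1² = 1 ≡ 1 (mod 97)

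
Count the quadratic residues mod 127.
Exactly half the non-zero residues mod a prime are QRs: (127-1)/2 = 63.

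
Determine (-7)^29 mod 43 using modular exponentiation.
By repeated squaring (mod 43): (-7)^{1}≡36, (-7)^{2}≡6, (-7)^{4}≡36, (-7)^{8}≡6, (-7)^{16}≡36. Then (-7)^{29} = (-7)^{16+8+4+1} ≡ 36 × 6 × 36 × 36 ≡ 6 (mod 43)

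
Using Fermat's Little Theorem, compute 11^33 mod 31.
By Fermat: 11^{30} ≡ 1 mod 31. So 11^{33} = 11^{30} · 11^{3} ≡ 11^{3} ≡ 29 mod 31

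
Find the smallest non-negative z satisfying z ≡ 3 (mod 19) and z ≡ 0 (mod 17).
M = 19 × 17 = 323. M₁ = 17, y₁ ≡ 9 (mod 19). M₂ = 19, y₂ ≡ 9 (mod 17). z = 3×17×9 + 0×19×9 ≡ 136 (mod 323)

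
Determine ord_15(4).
Powers of 4 mod 15: 4^1≡4, 4^2≡1. So the order of 4 is 2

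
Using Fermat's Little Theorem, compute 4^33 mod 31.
By Fermat: 4^{30} ≡ 1 (mod 31). So 4^{33} = 4^{30} · 4^{3} ≡ 4^{3} ≡ 2 (mod 31)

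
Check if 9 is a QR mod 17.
By Euler's criterion: 9^{8} ≡ 1 mod 17. Since this equals 1, 9 is a QR.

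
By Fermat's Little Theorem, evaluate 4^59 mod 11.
By Fermat: 4^{10} ≡ 1 (mod 11). 59 = 5×10 + 9. So 4^{59} ≡ 4^{9} ≡ 3 (mod 11)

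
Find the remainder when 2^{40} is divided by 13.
By Fermat: 2^{12} ≡ 1 mod 13. 40 = 3×12 + 4. So 2^{40} ≡ 2^{4} ≡ 3 mod 13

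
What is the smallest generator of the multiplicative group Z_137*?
g = 3. For each prime q|136: 3^{68}≡136, 3^{8}≡122, none ≡ 1, so ord_137(3) = 136 and 3 is a primitive root.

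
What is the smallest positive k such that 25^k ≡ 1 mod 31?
Powers of 25 mod 31: 25^1≡25, 25^2≡5, 25^3≡1. Order = 3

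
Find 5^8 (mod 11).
By repeated squaring (mod 11): 5^{1}≡5, 5^{2}≡3, 5^{4}≡9, 5^{8}≡4. So 5^{8} ≡ 4 (mod 11)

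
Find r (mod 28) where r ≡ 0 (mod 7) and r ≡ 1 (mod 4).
M = 7 × 4 = 28. M₁ = 4, y₁ ≡ 2 (mod 7). M₂ = 7, y₂ ≡ 3 (mod 4). r = 0×4×2 + 1×7×3 ≡ 21 (mod 28)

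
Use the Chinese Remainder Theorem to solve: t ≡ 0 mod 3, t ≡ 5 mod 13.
M = 3 × 13 = 39. M₁ = 13, y₁ ≡ 1 mod 3. M₂ = 3, y₂ ≡ 9 mod 13. t = 0×13×1 + 5×3×9 ≡ 18 mod 39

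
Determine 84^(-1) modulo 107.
Since 107 is prime, by Fermat 84^(-1) ≡ 84^{105} ≡ 93 (mod 107). Verify: 84 × 93 = 7812 ≡ 1 (mod 107)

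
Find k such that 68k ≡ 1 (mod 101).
Since 101 is prime, by Fermat 68^(-1) ≡ 68^{99} ≡ 52 (mod 101). Verify: 68 × 52 = 3536 ≡ 1 (mod 101)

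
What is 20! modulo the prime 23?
(22)! = (20)! × (21) × (22) ≡ -1 (mod 23). So (20)! ≡ -1 × [(22)(21)]^(-1) ≡ 11 (mod 23)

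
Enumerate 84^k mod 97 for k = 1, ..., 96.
84^1, 84^2, ..., 84^{96} mod 97: [84, 72, 34, 43, 23, 89, 7, 6, 19, 44, 10, 64, 41, 49, 42, 36, 17, 70, 60, 93, 52, 3, 58, 22, 5, 32, 69, 73, 21, 18, 57, 35, 30, 95, 26, 50, 29, 11, 51, 16, 83, 85, 59, 9, 77, 66, 15, 96, 13, 25, 63, 54, 74, 8, 90, 91, 78, 53, 87, 33, 56, 48, 55, 61, 80, 27, 37, 4, 45, 94, 39, 75, 92, 65, 28, 24, 76, 79, 40, 62, 67, 2, 71, 47, 68, 86, 46, 81, 14, 12, 38, 88, 20, 31, 82, 1]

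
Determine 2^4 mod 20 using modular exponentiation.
2^{4} = 16 ≡ 16 mod 20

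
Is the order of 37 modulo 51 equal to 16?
Powers of 37 mod 51: 37^1≡37, 37^2≡43, 37^3≡10, 37^4≡13, 37^5≡22, 37^6≡49, 37^7≡28, 37^8≡16, 37^9≡31, 37^10≡25, 37^11≡7, 37^12≡4, 37^13≡46, 37^14≡19, 37^15≡40, 37^16≡1. First k with 37^k≡1 is k=16. Yes, ord_51(37) = 16.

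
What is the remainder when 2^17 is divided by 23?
By repeated squaring (mod 23): 2^{1}≡2, 2^{2}≡4, 2^{4}≡16, 2^{8}≡3, 2^{16}≡9. Then 2^{17} = 2^{16+1} ≡ 9 × 2 ≡ 18 (mod 23)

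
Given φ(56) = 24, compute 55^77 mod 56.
By Euler: 55^{24} ≡ 1 mod 56 since gcd(55, 56) = 1. 77 = 3×24 + 5. So 55^{77} ≡ 55^{5} ≡ 55 mod 56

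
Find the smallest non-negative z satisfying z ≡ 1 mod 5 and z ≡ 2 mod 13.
M = 5 × 13 = 65. M₁ = 13, y₁ ≡ 2 mod 5. M₂ = 5, y₂ ≡ 8 mod 13. z = 1×13×2 + 2×5×8 ≡ 41 mod 65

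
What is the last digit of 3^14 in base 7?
Using Fermat: 3^{6} ≡ 1 (mod 7). 14 ≡ 2 (mod 6). So 3^{14} ≡ 3^{2} ≡ 2 (mod 7)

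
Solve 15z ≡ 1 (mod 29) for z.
Since 29 is prime, by Fermat 15^(-1) ≡ 15^{27} ≡ 2 (mod 29). Verify: 15 × 2 = 30 ≡ 1 (mod 29)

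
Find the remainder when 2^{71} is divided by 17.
By Fermat: 2^{16} ≡ 1 mod 17. 71 = 4×16 + 7. So 2^{71} ≡ 2^{7} ≡ 9 mod 17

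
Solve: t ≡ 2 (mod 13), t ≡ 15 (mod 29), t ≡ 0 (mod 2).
M = 13 × 29 × 2 = 754. M₁ = 58, y₁ ≡ 11 (mod 13). M₂ = 26, y₂ ≡ 19 (mod 29). M₃ = 377, y₃ ≡ 1 (mod 2). t = 2×58×11 + 15×26×19 + 0×377×1 ≡ 392 (mod 754)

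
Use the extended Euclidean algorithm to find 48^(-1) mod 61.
Extended GCD: 48(14) + 61(-11) = 1. So 48^(-1) ≡ 14 mod 61. Verify: 48 × 14 = 672 ≡ 1 mod 61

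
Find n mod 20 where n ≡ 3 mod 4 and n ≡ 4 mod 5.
M = 4 × 5 = 20. M₁ = 5, y₁ ≡ 1 mod 4. M₂ = 4, y₂ ≡ 4 mod 5. n = 3×5×1 + 4×4×4 ≡ 19 mod 20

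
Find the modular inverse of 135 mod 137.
Since 137 is prime, by Fermat 135^(-1) ≡ 135^{135} ≡ 68 mod 137. Verify: 135 × 68 = 9180 ≡ 1 mod 137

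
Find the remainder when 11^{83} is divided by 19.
By Fermat: 11^{18} ≡ 1 (mod 19). 83 = 4×18 + 11. So 11^{83} ≡ 11^{11} ≡ 7 (mod 19)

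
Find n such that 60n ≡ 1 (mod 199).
Since 199 is prime, by Fermat 60^(-1) ≡ 60^{197} ≡ 136 (mod 199). Verify: 60 × 136 = 8160 ≡ 1 (mod 199)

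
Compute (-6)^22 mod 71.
By repeated squaring (mod 71): (-6)^{1}≡65, (-6)^{2}≡36, (-6)^{4}≡18, (-6)^{8}≡40, (-6)^{16}≡38. Then (-6)^{22} = (-6)^{16+4+2} ≡ 38 × 18 × 36 ≡ 58 (mod 71)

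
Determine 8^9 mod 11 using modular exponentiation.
By repeated squaring mod 11: 8^{1}≡8, 8^{2}≡9, 8^{4}≡4, 8^{8}≡5. Then 8^{9} = 8^{8+1} ≡ 5 × 8 ≡ 7 mod 11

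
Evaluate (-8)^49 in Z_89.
By repeated squaring mod 89: (-8)^{1}≡81, (-8)^{2}≡64, (-8)^{4}≡2, (-8)^{8}≡4, (-8)^{16}≡16, (-8)^{32}≡78. Then (-8)^{49} = (-8)^{32+16+1} ≡ 78 × 16 × 81 ≡ 73 mod 89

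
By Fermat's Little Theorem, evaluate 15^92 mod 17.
By Fermat: 15^{16} ≡ 1 mod 17. 92 = 5×16 + 12. So 15^{92} ≡ 15^{12} ≡ 16 mod 17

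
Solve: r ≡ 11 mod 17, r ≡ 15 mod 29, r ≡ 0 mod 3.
M = 17 × 29 × 3 = 1479. M₁ = 87, y₁ ≡ 9 mod 17. M₂ = 51, y₂ ≡ 4 mod 29. M₃ = 493, y₃ ≡ 1 mod 3. r = 11×87×9 + 15×51×4 + 0×493×1 ≡ 1320 mod 1479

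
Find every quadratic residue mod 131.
QRs mod 131: {1, 3, 4, 5, 7, 9, 11, 12, 13, 15, 16, 20, 21, 25, 27, 28, 33, 34, 35, 36, 38, 39, 41, 43, 44, 45, 46, 48, 49, 52, 53, 55, 58, 59, 60, 61, 62, 63, 64, 65, 74, 75, 77, 80, 81, 84, 89, 91, 94, 99, 100, 101, 102, 105, 107, 108, 109, 112, 113, 114, 117, 121, 123, 125, 129}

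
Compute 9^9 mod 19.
By repeated squaring (mod 19): 9^{1}≡9, 9^{2}≡5, 9^{4}≡6, 9^{8}≡17. Then 9^{9} = 9^{8+1} ≡ 17 × 9 ≡ 1 (mod 19)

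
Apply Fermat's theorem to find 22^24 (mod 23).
By Fermat: 22^{22} ≡ 1 (mod 23). So 22^{24} = 22^{22} · 22^{2} ≡ 22^{2} ≡ 1 (mod 23)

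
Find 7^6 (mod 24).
By repeated squaring (mod 24): 7^{1}≡7, 7^{2}≡1, 7^{4}≡1. Then 7^{6} = 7^{4+2} ≡ 1 × 1 ≡ 1 (mod 24)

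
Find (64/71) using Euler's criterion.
(64/71) = 64^{35} mod 71 = 1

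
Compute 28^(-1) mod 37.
Since 37 is prime, by Fermat 28^(-1) ≡ 28^{35} ≡ 4 mod 37. Verify: 28 × 4 = 112 ≡ 1 mod 37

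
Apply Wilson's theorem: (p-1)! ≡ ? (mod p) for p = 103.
By Wilson's theorem, (102)! ≡ -1 ≡ 102 mod 103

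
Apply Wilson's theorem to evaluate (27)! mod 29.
(28)! = (27)! × (28) ≡ -1 mod 29. So (27)! ≡ -1 × (28)^(-1) ≡ (-1)×(-1) = 1 mod 29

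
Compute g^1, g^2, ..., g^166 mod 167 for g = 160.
160^1, 160^2, ..., 160^{166} mod 167: [160, 49, 158, 63, 60, 81, 101, 128, 106, 93, 17, 48, 165, 14, 69, 18, 41, 47, 5, 132, 78, 122, 148, 133, 71, 4, 139, 29, 131, 85, 73, 157, 70, 11, 90, 38, 68, 25, 159, 56, 109, 72, 164, 21, 20, 27, 145, 154, 91, 31, 117, 16, 55, 116, 23, 6, 125, 127, 113, 44, 26, 152, 105, 100, 135, 57, 102, 121, 155, 84, 80, 108, 79, 115, 30, 124, 134, 64, 53, 130, 92, 24, 166, 7, 118, 9, 104, 107, 86, 66, 39, 61, 74, 150, 119, 2, 153, 98, 149, 126, 120, 162, 35, 89, 45, 19, 34, 96, 163, 28, 138, 36, 82, 94, 10, 97, 156, 77, 129, 99, 142, 8, 111, 58, 95, 3, 146, 147, 140, 22, 13, 76, 136, 50, 151, 112, 51, 144, 161, 42, 40, 54, 123, 141, 15, 62, 67, 32, 110, 65, 46, 12, 83, 87, 59, 88, 52, 137, 43, 33, 103, 114, 37, 75, 143, 1]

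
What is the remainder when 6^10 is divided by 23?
By repeated squaring mod 23: 6^{1}≡6, 6^{2}≡13, 6^{4}≡8, 6^{8}≡18. Then 6^{10} = 6^{8+2} ≡ 18 × 13 ≡ 4 mod 23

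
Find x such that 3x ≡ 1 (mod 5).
Since 5 is prime, by Fermat 3^(-1) ≡ 3^{3} ≡ 2 (mod 5). Verify: 3 × 2 = 6 ≡ 1 (mod 5)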